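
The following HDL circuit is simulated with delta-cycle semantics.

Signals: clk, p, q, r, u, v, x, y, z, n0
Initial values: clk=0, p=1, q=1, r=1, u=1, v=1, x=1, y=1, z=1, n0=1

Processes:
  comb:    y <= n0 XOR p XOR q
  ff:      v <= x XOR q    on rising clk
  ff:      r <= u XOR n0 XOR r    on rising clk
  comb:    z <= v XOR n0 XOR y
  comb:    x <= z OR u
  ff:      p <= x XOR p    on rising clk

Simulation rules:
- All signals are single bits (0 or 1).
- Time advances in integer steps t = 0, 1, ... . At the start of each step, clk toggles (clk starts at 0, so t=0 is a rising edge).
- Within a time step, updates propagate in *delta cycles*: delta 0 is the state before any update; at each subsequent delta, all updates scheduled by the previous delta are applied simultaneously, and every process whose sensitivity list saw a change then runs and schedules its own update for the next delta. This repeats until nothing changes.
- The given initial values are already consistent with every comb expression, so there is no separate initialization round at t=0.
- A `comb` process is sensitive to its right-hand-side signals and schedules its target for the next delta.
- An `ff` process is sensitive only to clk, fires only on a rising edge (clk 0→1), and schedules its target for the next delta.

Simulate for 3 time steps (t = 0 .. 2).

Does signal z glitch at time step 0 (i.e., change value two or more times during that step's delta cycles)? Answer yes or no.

yes

[bits: x,u,r,q,z,p,clk,v,n0,y]
t=0: Δ0=1111110111 Δ1=1111111111 Δ2=1111101011 Δ3=1111001010 Δ4=1111101010 | 4Δ
t=1: Δ0=1111101010 Δ1=1111100010 | 1Δ
t=2: Δ0=1111100010 Δ1=1111101010 Δ2=1111111010 Δ3=1111111011 Δ4=1111011011 | 4Δ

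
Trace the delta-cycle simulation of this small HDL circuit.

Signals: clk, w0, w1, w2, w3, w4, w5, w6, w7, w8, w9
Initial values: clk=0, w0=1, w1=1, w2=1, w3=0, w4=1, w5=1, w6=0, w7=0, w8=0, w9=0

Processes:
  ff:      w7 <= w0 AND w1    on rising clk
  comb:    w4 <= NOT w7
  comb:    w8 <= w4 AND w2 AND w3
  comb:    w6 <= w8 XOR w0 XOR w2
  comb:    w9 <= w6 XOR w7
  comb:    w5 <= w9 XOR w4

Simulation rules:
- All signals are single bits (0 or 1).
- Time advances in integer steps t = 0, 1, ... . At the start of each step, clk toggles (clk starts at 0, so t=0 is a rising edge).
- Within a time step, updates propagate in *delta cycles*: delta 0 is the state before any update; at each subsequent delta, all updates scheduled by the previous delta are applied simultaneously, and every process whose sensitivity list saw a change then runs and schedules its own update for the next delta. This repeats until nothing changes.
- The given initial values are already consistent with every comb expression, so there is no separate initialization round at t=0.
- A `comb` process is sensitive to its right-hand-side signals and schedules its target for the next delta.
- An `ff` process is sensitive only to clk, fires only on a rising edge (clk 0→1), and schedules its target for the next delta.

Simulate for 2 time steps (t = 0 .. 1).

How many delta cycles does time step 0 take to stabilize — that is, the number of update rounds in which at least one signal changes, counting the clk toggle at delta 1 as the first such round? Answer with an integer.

t=0 Δ0: w3=0 clk=0 w9=0 w7=0 w1=1 w5=1 w6=0 w8=0 w0=1 w4=1 w2=1
  Δ1: clk:0→1
  Δ2: w7:0→1
  Δ3: w9:0→1, w4:1→0
  (3Δ to stable)
t=1 Δ0: w3=0 clk=1 w9=1 w7=1 w1=1 w5=1 w6=0 w8=0 w0=1 w4=0 w2=1
  Δ1: clk:1→0
  (1Δ to stable)

3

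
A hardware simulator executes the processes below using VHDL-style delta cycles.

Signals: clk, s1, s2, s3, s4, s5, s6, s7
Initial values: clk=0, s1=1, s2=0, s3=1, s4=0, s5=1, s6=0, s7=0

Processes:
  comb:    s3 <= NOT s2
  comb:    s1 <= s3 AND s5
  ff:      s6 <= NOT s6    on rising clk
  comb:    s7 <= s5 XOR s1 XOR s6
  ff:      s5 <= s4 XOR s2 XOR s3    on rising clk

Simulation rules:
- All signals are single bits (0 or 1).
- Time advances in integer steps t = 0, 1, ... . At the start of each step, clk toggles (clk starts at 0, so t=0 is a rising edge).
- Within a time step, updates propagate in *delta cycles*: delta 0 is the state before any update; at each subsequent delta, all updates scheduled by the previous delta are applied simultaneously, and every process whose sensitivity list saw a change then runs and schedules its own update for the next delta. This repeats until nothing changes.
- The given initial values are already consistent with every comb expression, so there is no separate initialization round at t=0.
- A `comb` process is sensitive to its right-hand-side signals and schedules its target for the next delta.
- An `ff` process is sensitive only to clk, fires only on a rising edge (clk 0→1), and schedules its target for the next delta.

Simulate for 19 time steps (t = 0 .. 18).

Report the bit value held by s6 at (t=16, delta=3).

[bits: s5,s3,s1,clk,s7,s6,s4,s2]
t=0: Δ0=11100000 Δ1=11110000 Δ2=11110100 Δ3=11111100 | 3Δ
t=1: Δ0=11111100 Δ1=11101100 | 1Δ
t=2: Δ0=11101100 Δ1=11111100 Δ2=11111000 Δ3=11110000 | 3Δ
t=3: Δ0=11110000 Δ1=11100000 | 1Δ
t=4: Δ0=11100000 Δ1=11110000 Δ2=11110100 Δ3=11111100 | 3Δ
t=5: Δ0=11111100 Δ1=11101100 | 1Δ
t=6: Δ0=11101100 Δ1=11111100 Δ2=11111000 Δ3=11110000 | 3Δ
t=7: Δ0=11110000 Δ1=11100000 | 1Δ
t=8: Δ0=11100000 Δ1=11110000 Δ2=11110100 Δ3=11111100 | 3Δ
t=9: Δ0=11111100 Δ1=11101100 | 1Δ
t=10: Δ0=11101100 Δ1=11111100 Δ2=11111000 Δ3=11110000 | 3Δ
t=11: Δ0=11110000 Δ1=11100000 | 1Δ
t=12: Δ0=11100000 Δ1=11110000 Δ2=11110100 Δ3=11111100 | 3Δ
t=13: Δ0=11111100 Δ1=11101100 | 1Δ
t=14: Δ0=11101100 Δ1=11111100 Δ2=11111000 Δ3=11110000 | 3Δ
t=15: Δ0=11110000 Δ1=11100000 | 1Δ
t=16: Δ0=11100000 Δ1=11110000 Δ2=11110100 Δ3=11111100 | 3Δ
t=17: Δ0=11111100 Δ1=11101100 | 1Δ
t=18: Δ0=11101100 Δ1=11111100 Δ2=11111000 Δ3=11110000 | 3Δ

1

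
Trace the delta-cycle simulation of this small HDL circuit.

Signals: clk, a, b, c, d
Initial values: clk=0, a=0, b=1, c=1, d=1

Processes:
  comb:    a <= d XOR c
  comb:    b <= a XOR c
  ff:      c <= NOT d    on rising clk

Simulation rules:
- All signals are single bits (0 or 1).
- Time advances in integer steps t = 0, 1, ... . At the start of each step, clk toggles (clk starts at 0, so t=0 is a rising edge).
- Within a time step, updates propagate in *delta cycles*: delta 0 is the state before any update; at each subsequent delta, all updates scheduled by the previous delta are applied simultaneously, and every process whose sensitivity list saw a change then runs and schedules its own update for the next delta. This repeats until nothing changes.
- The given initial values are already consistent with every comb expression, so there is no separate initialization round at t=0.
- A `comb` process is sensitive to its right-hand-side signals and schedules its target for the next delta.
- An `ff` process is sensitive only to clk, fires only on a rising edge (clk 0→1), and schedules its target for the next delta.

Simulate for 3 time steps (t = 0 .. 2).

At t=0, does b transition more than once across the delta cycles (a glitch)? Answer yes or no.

yes

t=0 Δ0: c=1 d=1 clk=0 b=1 a=0
  Δ1: clk:0→1
  Δ2: c:1→0
  Δ3: b:1→0, a:0→1
  Δ4: b:0→1
  (4Δ to stable)
t=1 Δ0: c=0 d=1 clk=1 b=1 a=1
  Δ1: clk:1→0
  (1Δ to stable)
t=2 Δ0: c=0 d=1 clk=0 b=1 a=1
  Δ1: clk:0→1
  (1Δ to stable)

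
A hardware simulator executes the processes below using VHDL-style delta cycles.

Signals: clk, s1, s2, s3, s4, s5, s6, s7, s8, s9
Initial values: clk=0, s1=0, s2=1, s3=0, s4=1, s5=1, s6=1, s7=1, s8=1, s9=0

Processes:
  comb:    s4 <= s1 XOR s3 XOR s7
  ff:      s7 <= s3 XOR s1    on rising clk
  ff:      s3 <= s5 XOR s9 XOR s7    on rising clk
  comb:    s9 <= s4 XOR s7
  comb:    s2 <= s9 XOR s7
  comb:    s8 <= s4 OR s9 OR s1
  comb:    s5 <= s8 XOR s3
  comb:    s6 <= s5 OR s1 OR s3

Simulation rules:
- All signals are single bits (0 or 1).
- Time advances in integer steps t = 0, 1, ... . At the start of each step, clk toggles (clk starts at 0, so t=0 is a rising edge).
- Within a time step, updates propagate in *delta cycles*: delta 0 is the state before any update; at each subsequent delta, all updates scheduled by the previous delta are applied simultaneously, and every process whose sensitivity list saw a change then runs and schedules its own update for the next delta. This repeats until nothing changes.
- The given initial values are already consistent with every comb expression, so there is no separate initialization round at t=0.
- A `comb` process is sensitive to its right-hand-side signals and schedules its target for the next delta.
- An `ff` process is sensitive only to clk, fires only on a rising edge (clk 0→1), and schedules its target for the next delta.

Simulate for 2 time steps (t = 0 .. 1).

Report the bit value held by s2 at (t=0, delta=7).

t0.Δ0 clk=0 s8=1 s4=1 s6=1 s3=0 s9=0 s1=0 s5=1 s2=1 s7=1
t0.Δ1 clk=1 s8=1 s4=1 s6=1 s3=0 s9=0 s1=0 s5=1 s2=1 s7=1
t0.Δ2 clk=1 s8=1 s4=1 s6=1 s3=0 s9=0 s1=0 s5=1 s2=1 s7=0
t0.Δ3 clk=1 s8=1 s4=0 s6=1 s3=0 s9=1 s1=0 s5=1 s2=0 s7=0
t0.Δ4 clk=1 s8=1 s4=0 s6=1 s3=0 s9=0 s1=0 s5=1 s2=1 s7=0
t0.Δ5 clk=1 s8=0 s4=0 s6=1 s3=0 s9=0 s1=0 s5=1 s2=0 s7=0
t0.Δ6 clk=1 s8=0 s4=0 s6=1 s3=0 s9=0 s1=0 s5=0 s2=0 s7=0
t0.Δ7 clk=1 s8=0 s4=0 s6=0 s3=0 s9=0 s1=0 s5=0 s2=0 s7=0
t1.Δ0 clk=1 s8=0 s4=0 s6=0 s3=0 s9=0 s1=0 s5=0 s2=0 s7=0
t1.Δ1 clk=0 s8=0 s4=0 s6=0 s3=0 s9=0 s1=0 s5=0 s2=0 s7=0

0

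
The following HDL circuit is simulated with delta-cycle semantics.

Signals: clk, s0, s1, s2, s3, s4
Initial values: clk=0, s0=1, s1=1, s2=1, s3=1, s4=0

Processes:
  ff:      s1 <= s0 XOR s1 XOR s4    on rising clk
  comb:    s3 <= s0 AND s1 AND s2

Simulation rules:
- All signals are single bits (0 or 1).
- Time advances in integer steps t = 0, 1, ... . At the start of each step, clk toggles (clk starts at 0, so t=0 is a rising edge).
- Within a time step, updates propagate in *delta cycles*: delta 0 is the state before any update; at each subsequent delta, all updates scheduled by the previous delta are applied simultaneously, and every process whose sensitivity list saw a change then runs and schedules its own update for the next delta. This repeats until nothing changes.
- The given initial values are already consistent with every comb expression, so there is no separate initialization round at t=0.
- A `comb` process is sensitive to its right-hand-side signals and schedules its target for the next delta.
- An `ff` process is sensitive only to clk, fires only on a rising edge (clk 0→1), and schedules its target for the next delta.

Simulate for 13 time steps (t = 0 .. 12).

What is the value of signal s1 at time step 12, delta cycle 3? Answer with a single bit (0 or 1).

t0.Δ0 s0=1 s2=1 s1=1 s4=0 s3=1 clk=0
t0.Δ1 s0=1 s2=1 s1=1 s4=0 s3=1 clk=1
t0.Δ2 s0=1 s2=1 s1=0 s4=0 s3=1 clk=1
t0.Δ3 s0=1 s2=1 s1=0 s4=0 s3=0 clk=1
t1.Δ0 s0=1 s2=1 s1=0 s4=0 s3=0 clk=1
t1.Δ1 s0=1 s2=1 s1=0 s4=0 s3=0 clk=0
t2.Δ0 s0=1 s2=1 s1=0 s4=0 s3=0 clk=0
t2.Δ1 s0=1 s2=1 s1=0 s4=0 s3=0 clk=1
t2.Δ2 s0=1 s2=1 s1=1 s4=0 s3=0 clk=1
t2.Δ3 s0=1 s2=1 s1=1 s4=0 s3=1 clk=1
t3.Δ0 s0=1 s2=1 s1=1 s4=0 s3=1 clk=1
t3.Δ1 s0=1 s2=1 s1=1 s4=0 s3=1 clk=0
t4.Δ0 s0=1 s2=1 s1=1 s4=0 s3=1 clk=0
t4.Δ1 s0=1 s2=1 s1=1 s4=0 s3=1 clk=1
t4.Δ2 s0=1 s2=1 s1=0 s4=0 s3=1 clk=1
t4.Δ3 s0=1 s2=1 s1=0 s4=0 s3=0 clk=1
t5.Δ0 s0=1 s2=1 s1=0 s4=0 s3=0 clk=1
t5.Δ1 s0=1 s2=1 s1=0 s4=0 s3=0 clk=0
t6.Δ0 s0=1 s2=1 s1=0 s4=0 s3=0 clk=0
t6.Δ1 s0=1 s2=1 s1=0 s4=0 s3=0 clk=1
t6.Δ2 s0=1 s2=1 s1=1 s4=0 s3=0 clk=1
t6.Δ3 s0=1 s2=1 s1=1 s4=0 s3=1 clk=1
t7.Δ0 s0=1 s2=1 s1=1 s4=0 s3=1 clk=1
t7.Δ1 s0=1 s2=1 s1=1 s4=0 s3=1 clk=0
t8.Δ0 s0=1 s2=1 s1=1 s4=0 s3=1 clk=0
t8.Δ1 s0=1 s2=1 s1=1 s4=0 s3=1 clk=1
t8.Δ2 s0=1 s2=1 s1=0 s4=0 s3=1 clk=1
t8.Δ3 s0=1 s2=1 s1=0 s4=0 s3=0 clk=1
t9.Δ0 s0=1 s2=1 s1=0 s4=0 s3=0 clk=1
t9.Δ1 s0=1 s2=1 s1=0 s4=0 s3=0 clk=0
t10.Δ0 s0=1 s2=1 s1=0 s4=0 s3=0 clk=0
t10.Δ1 s0=1 s2=1 s1=0 s4=0 s3=0 clk=1
t10.Δ2 s0=1 s2=1 s1=1 s4=0 s3=0 clk=1
t10.Δ3 s0=1 s2=1 s1=1 s4=0 s3=1 clk=1
t11.Δ0 s0=1 s2=1 s1=1 s4=0 s3=1 clk=1
t11.Δ1 s0=1 s2=1 s1=1 s4=0 s3=1 clk=0
t12.Δ0 s0=1 s2=1 s1=1 s4=0 s3=1 clk=0
t12.Δ1 s0=1 s2=1 s1=1 s4=0 s3=1 clk=1
t12.Δ2 s0=1 s2=1 s1=0 s4=0 s3=1 clk=1
t12.Δ3 s0=1 s2=1 s1=0 s4=0 s3=0 clk=1

0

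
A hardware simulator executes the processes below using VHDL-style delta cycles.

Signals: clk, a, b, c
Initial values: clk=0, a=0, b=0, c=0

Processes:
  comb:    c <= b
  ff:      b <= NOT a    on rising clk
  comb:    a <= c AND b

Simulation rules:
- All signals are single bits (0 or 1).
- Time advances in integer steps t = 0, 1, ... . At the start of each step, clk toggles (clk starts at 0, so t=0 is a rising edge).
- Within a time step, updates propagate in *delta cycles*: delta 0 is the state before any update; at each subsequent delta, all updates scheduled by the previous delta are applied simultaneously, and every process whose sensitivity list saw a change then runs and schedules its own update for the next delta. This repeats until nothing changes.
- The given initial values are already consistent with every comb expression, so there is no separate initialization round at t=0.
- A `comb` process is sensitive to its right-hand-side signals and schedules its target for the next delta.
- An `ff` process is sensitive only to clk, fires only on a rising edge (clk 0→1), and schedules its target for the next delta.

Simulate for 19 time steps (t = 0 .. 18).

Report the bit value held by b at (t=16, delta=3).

1

t0.Δ0 a=0 b=0 c=0 clk=0
t0.Δ1 a=0 b=0 c=0 clk=1
t0.Δ2 a=0 b=1 c=0 clk=1
t0.Δ3 a=0 b=1 c=1 clk=1
t0.Δ4 a=1 b=1 c=1 clk=1
t1.Δ0 a=1 b=1 c=1 clk=1
t1.Δ1 a=1 b=1 c=1 clk=0
t2.Δ0 a=1 b=1 c=1 clk=0
t2.Δ1 a=1 b=1 c=1 clk=1
t2.Δ2 a=1 b=0 c=1 clk=1
t2.Δ3 a=0 b=0 c=0 clk=1
t3.Δ0 a=0 b=0 c=0 clk=1
t3.Δ1 a=0 b=0 c=0 clk=0
t4.Δ0 a=0 b=0 c=0 clk=0
t4.Δ1 a=0 b=0 c=0 clk=1
t4.Δ2 a=0 b=1 c=0 clk=1
t4.Δ3 a=0 b=1 c=1 clk=1
t4.Δ4 a=1 b=1 c=1 clk=1
t5.Δ0 a=1 b=1 c=1 clk=1
t5.Δ1 a=1 b=1 c=1 clk=0
t6.Δ0 a=1 b=1 c=1 clk=0
t6.Δ1 a=1 b=1 c=1 clk=1
t6.Δ2 a=1 b=0 c=1 clk=1
t6.Δ3 a=0 b=0 c=0 clk=1
t7.Δ0 a=0 b=0 c=0 clk=1
t7.Δ1 a=0 b=0 c=0 clk=0
t8.Δ0 a=0 b=0 c=0 clk=0
t8.Δ1 a=0 b=0 c=0 clk=1
t8.Δ2 a=0 b=1 c=0 clk=1
t8.Δ3 a=0 b=1 c=1 clk=1
t8.Δ4 a=1 b=1 c=1 clk=1
t9.Δ0 a=1 b=1 c=1 clk=1
t9.Δ1 a=1 b=1 c=1 clk=0
t10.Δ0 a=1 b=1 c=1 clk=0
t10.Δ1 a=1 b=1 c=1 clk=1
t10.Δ2 a=1 b=0 c=1 clk=1
t10.Δ3 a=0 b=0 c=0 clk=1
t11.Δ0 a=0 b=0 c=0 clk=1
t11.Δ1 a=0 b=0 c=0 clk=0
t12.Δ0 a=0 b=0 c=0 clk=0
t12.Δ1 a=0 b=0 c=0 clk=1
t12.Δ2 a=0 b=1 c=0 clk=1
t12.Δ3 a=0 b=1 c=1 clk=1
t12.Δ4 a=1 b=1 c=1 clk=1
t13.Δ0 a=1 b=1 c=1 clk=1
t13.Δ1 a=1 b=1 c=1 clk=0
t14.Δ0 a=1 b=1 c=1 clk=0
t14.Δ1 a=1 b=1 c=1 clk=1
t14.Δ2 a=1 b=0 c=1 clk=1
t14.Δ3 a=0 b=0 c=0 clk=1
t15.Δ0 a=0 b=0 c=0 clk=1
t15.Δ1 a=0 b=0 c=0 clk=0
t16.Δ0 a=0 b=0 c=0 clk=0
t16.Δ1 a=0 b=0 c=0 clk=1
t16.Δ2 a=0 b=1 c=0 clk=1
t16.Δ3 a=0 b=1 c=1 clk=1
t16.Δ4 a=1 b=1 c=1 clk=1
t17.Δ0 a=1 b=1 c=1 clk=1
t17.Δ1 a=1 b=1 c=1 clk=0
t18.Δ0 a=1 b=1 c=1 clk=0
t18.Δ1 a=1 b=1 c=1 clk=1
t18.Δ2 a=1 b=0 c=1 clk=1
t18.Δ3 a=0 b=0 c=0 clk=1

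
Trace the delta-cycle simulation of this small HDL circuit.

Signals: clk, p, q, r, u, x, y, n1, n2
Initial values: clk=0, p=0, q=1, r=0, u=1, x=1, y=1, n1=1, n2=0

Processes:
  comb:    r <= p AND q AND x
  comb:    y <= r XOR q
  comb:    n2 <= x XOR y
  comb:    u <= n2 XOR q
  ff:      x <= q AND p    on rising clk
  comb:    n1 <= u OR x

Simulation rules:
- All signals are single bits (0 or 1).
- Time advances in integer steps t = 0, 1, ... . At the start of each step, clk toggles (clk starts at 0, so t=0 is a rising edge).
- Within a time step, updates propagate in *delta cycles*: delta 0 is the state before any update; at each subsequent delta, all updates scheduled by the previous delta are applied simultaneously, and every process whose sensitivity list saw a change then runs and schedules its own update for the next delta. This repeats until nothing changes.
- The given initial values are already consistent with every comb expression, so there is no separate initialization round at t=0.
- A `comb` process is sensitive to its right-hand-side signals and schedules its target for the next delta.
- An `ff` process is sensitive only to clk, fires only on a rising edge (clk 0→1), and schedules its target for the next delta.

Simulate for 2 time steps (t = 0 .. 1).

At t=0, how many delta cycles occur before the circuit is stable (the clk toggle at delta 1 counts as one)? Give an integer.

[bits: y,n2,r,clk,u,x,n1,p,q]
t=0: Δ0=100011101 Δ1=100111101 Δ2=100110101 Δ3=110110101 Δ4=110100101 Δ5=110100001 | 5Δ
t=1: Δ0=110100001 Δ1=110000001 | 1Δ

5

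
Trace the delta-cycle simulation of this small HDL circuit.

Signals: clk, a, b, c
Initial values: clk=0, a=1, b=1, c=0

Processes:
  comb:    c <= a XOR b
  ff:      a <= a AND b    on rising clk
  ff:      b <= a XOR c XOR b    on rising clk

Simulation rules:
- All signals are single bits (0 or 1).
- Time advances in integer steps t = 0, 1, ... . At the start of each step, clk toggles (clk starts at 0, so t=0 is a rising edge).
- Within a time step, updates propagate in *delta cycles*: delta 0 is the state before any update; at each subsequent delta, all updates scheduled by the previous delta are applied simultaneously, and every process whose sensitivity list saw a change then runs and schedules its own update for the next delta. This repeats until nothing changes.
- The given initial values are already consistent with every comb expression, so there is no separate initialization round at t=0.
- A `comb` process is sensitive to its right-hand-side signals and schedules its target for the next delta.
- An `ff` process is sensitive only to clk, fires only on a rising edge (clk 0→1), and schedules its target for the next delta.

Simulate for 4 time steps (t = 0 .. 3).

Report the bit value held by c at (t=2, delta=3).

0

t=0 Δ0: clk=0 b=1 a=1 c=0
  Δ1: clk:0→1
  Δ2: b:1→0
  Δ3: c:0→1
  (3Δ to stable)
t=1 Δ0: clk=1 b=0 a=1 c=1
  Δ1: clk:1→0
  (1Δ to stable)
t=2 Δ0: clk=0 b=0 a=1 c=1
  Δ1: clk:0→1
  Δ2: a:1→0
  Δ3: c:1→0
  (3Δ to stable)
t=3 Δ0: clk=1 b=0 a=0 c=0
  Δ1: clk:1→0
  (1Δ to stable)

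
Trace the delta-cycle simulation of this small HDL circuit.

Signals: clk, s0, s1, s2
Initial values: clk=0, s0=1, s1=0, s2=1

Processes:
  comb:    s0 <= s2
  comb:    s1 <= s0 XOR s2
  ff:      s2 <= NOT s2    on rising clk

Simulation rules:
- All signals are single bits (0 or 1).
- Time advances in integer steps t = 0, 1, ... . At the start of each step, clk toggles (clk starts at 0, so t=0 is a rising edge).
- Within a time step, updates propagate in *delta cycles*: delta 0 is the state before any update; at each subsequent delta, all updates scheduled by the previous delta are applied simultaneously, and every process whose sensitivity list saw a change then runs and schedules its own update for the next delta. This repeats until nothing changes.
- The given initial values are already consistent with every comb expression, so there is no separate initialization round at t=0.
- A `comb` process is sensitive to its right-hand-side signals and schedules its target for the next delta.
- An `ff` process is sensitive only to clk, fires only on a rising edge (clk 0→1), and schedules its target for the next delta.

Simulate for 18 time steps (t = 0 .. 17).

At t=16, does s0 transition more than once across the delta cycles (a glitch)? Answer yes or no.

t0.Δ0 clk=0 s0=1 s2=1 s1=0
t0.Δ1 clk=1 s0=1 s2=1 s1=0
t0.Δ2 clk=1 s0=1 s2=0 s1=0
t0.Δ3 clk=1 s0=0 s2=0 s1=1
t0.Δ4 clk=1 s0=0 s2=0 s1=0
t1.Δ0 clk=1 s0=0 s2=0 s1=0
t1.Δ1 clk=0 s0=0 s2=0 s1=0
t2.Δ0 clk=0 s0=0 s2=0 s1=0
t2.Δ1 clk=1 s0=0 s2=0 s1=0
t2.Δ2 clk=1 s0=0 s2=1 s1=0
t2.Δ3 clk=1 s0=1 s2=1 s1=1
t2.Δ4 clk=1 s0=1 s2=1 s1=0
t3.Δ0 clk=1 s0=1 s2=1 s1=0
t3.Δ1 clk=0 s0=1 s2=1 s1=0
t4.Δ0 clk=0 s0=1 s2=1 s1=0
t4.Δ1 clk=1 s0=1 s2=1 s1=0
t4.Δ2 clk=1 s0=1 s2=0 s1=0
t4.Δ3 clk=1 s0=0 s2=0 s1=1
t4.Δ4 clk=1 s0=0 s2=0 s1=0
t5.Δ0 clk=1 s0=0 s2=0 s1=0
t5.Δ1 clk=0 s0=0 s2=0 s1=0
t6.Δ0 clk=0 s0=0 s2=0 s1=0
t6.Δ1 clk=1 s0=0 s2=0 s1=0
t6.Δ2 clk=1 s0=0 s2=1 s1=0
t6.Δ3 clk=1 s0=1 s2=1 s1=1
t6.Δ4 clk=1 s0=1 s2=1 s1=0
t7.Δ0 clk=1 s0=1 s2=1 s1=0
t7.Δ1 clk=0 s0=1 s2=1 s1=0
t8.Δ0 clk=0 s0=1 s2=1 s1=0
t8.Δ1 clk=1 s0=1 s2=1 s1=0
t8.Δ2 clk=1 s0=1 s2=0 s1=0
t8.Δ3 clk=1 s0=0 s2=0 s1=1
t8.Δ4 clk=1 s0=0 s2=0 s1=0
t9.Δ0 clk=1 s0=0 s2=0 s1=0
t9.Δ1 clk=0 s0=0 s2=0 s1=0
t10.Δ0 clk=0 s0=0 s2=0 s1=0
t10.Δ1 clk=1 s0=0 s2=0 s1=0
t10.Δ2 clk=1 s0=0 s2=1 s1=0
t10.Δ3 clk=1 s0=1 s2=1 s1=1
t10.Δ4 clk=1 s0=1 s2=1 s1=0
t11.Δ0 clk=1 s0=1 s2=1 s1=0
t11.Δ1 clk=0 s0=1 s2=1 s1=0
t12.Δ0 clk=0 s0=1 s2=1 s1=0
t12.Δ1 clk=1 s0=1 s2=1 s1=0
t12.Δ2 clk=1 s0=1 s2=0 s1=0
t12.Δ3 clk=1 s0=0 s2=0 s1=1
t12.Δ4 clk=1 s0=0 s2=0 s1=0
t13.Δ0 clk=1 s0=0 s2=0 s1=0
t13.Δ1 clk=0 s0=0 s2=0 s1=0
t14.Δ0 clk=0 s0=0 s2=0 s1=0
t14.Δ1 clk=1 s0=0 s2=0 s1=0
t14.Δ2 clk=1 s0=0 s2=1 s1=0
t14.Δ3 clk=1 s0=1 s2=1 s1=1
t14.Δ4 clk=1 s0=1 s2=1 s1=0
t15.Δ0 clk=1 s0=1 s2=1 s1=0
t15.Δ1 clk=0 s0=1 s2=1 s1=0
t16.Δ0 clk=0 s0=1 s2=1 s1=0
t16.Δ1 clk=1 s0=1 s2=1 s1=0
t16.Δ2 clk=1 s0=1 s2=0 s1=0
t16.Δ3 clk=1 s0=0 s2=0 s1=1
t16.Δ4 clk=1 s0=0 s2=0 s1=0
t17.Δ0 clk=1 s0=0 s2=0 s1=0
t17.Δ1 clk=0 s0=0 s2=0 s1=0

no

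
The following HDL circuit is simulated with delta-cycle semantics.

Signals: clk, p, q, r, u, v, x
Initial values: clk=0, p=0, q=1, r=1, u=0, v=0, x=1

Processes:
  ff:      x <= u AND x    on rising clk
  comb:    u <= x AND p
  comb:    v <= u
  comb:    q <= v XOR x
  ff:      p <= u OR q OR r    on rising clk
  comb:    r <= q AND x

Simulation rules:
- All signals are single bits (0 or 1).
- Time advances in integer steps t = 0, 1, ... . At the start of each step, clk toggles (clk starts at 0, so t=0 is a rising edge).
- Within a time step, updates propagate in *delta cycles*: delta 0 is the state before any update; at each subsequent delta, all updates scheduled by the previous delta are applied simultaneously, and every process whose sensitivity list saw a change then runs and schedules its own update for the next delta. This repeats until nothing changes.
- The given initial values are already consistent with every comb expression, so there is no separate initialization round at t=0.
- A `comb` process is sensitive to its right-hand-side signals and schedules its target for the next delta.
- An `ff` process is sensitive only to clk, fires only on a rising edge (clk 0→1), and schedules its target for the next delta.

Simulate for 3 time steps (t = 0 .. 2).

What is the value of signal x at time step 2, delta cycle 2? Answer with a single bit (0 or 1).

0

t0.Δ0 q=1 p=0 r=1 u=0 clk=0 x=1 v=0
t0.Δ1 q=1 p=0 r=1 u=0 clk=1 x=1 v=0
t0.Δ2 q=1 p=1 r=1 u=0 clk=1 x=0 v=0
t0.Δ3 q=0 p=1 r=0 u=0 clk=1 x=0 v=0
t1.Δ0 q=0 p=1 r=0 u=0 clk=1 x=0 v=0
t1.Δ1 q=0 p=1 r=0 u=0 clk=0 x=0 v=0
t2.Δ0 q=0 p=1 r=0 u=0 clk=0 x=0 v=0
t2.Δ1 q=0 p=1 r=0 u=0 clk=1 x=0 v=0
t2.Δ2 q=0 p=0 r=0 u=0 clk=1 x=0 v=0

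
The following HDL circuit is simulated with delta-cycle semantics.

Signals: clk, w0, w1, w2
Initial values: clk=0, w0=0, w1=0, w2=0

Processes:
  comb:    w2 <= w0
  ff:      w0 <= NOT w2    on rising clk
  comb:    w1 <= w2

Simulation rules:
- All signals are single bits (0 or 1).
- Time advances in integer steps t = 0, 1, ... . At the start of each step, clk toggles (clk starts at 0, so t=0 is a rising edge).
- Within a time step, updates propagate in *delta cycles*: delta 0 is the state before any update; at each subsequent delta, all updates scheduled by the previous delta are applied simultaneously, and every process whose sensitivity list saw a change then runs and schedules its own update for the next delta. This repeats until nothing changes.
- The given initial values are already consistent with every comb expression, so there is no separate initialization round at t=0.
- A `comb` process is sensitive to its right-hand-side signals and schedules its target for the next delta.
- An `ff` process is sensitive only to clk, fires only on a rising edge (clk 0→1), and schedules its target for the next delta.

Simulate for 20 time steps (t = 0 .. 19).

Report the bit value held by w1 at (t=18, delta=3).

[bits: w1,clk,w0,w2]
t=0: Δ0=0000 Δ1=0100 Δ2=0110 Δ3=0111 Δ4=1111 | 4Δ
t=1: Δ0=1111 Δ1=1011 | 1Δ
t=2: Δ0=1011 Δ1=1111 Δ2=1101 Δ3=1100 Δ4=0100 | 4Δ
t=3: Δ0=0100 Δ1=0000 | 1Δ
t=4: Δ0=0000 Δ1=0100 Δ2=0110 Δ3=0111 Δ4=1111 | 4Δ
t=5: Δ0=1111 Δ1=1011 | 1Δ
t=6: Δ0=1011 Δ1=1111 Δ2=1101 Δ3=1100 Δ4=0100 | 4Δ
t=7: Δ0=0100 Δ1=0000 | 1Δ
t=8: Δ0=0000 Δ1=0100 Δ2=0110 Δ3=0111 Δ4=1111 | 4Δ
t=9: Δ0=1111 Δ1=1011 | 1Δ
t=10: Δ0=1011 Δ1=1111 Δ2=1101 Δ3=1100 Δ4=0100 | 4Δ
t=11: Δ0=0100 Δ1=0000 | 1Δ
t=12: Δ0=0000 Δ1=0100 Δ2=0110 Δ3=0111 Δ4=1111 | 4Δ
t=13: Δ0=1111 Δ1=1011 | 1Δ
t=14: Δ0=1011 Δ1=1111 Δ2=1101 Δ3=1100 Δ4=0100 | 4Δ
t=15: Δ0=0100 Δ1=0000 | 1Δ
t=16: Δ0=0000 Δ1=0100 Δ2=0110 Δ3=0111 Δ4=1111 | 4Δ
t=17: Δ0=1111 Δ1=1011 | 1Δ
t=18: Δ0=1011 Δ1=1111 Δ2=1101 Δ3=1100 Δ4=0100 | 4Δ
t=19: Δ0=0100 Δ1=0000 | 1Δ

1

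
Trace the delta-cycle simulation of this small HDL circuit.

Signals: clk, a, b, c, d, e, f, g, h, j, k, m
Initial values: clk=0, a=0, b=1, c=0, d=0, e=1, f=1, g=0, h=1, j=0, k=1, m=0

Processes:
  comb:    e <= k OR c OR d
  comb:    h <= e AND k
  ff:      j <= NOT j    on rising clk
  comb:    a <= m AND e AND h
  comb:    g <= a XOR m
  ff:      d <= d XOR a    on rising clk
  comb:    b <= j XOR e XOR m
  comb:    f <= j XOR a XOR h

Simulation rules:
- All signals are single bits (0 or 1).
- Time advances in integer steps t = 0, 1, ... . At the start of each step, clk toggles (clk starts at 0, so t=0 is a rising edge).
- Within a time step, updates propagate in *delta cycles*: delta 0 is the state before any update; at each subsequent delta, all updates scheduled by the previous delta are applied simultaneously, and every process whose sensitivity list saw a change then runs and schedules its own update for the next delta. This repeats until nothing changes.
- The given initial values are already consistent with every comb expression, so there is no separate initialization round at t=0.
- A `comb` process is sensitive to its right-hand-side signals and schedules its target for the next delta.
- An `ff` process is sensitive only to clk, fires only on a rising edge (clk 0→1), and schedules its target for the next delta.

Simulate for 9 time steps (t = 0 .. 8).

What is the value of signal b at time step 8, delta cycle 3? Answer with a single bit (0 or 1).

t=0 Δ0: d=0 k=1 m=0 f=1 clk=0 h=1 e=1 j=0 c=0 a=0 g=0 b=1
  Δ1: clk:0→1
  Δ2: j:0→1
  Δ3: f:1→0, b:1→0
  (3Δ to stable)
t=1 Δ0: d=0 k=1 m=0 f=0 clk=1 h=1 e=1 j=1 c=0 a=0 g=0 b=0
  Δ1: clk:1→0
  (1Δ to stable)
t=2 Δ0: d=0 k=1 m=0 f=0 clk=0 h=1 e=1 j=1 c=0 a=0 g=0 b=0
  Δ1: clk:0→1
  Δ2: j:1→0
  Δ3: f:0→1, b:0→1
  (3Δ to stable)
t=3 Δ0: d=0 k=1 m=0 f=1 clk=1 h=1 e=1 j=0 c=0 a=0 g=0 b=1
  Δ1: clk:1→0
  (1Δ to stable)
t=4 Δ0: d=0 k=1 m=0 f=1 clk=0 h=1 e=1 j=0 c=0 a=0 g=0 b=1
  Δ1: clk:0→1
  Δ2: j:0→1
  Δ3: f:1→0, b:1→0
  (3Δ to stable)
t=5 Δ0: d=0 k=1 m=0 f=0 clk=1 h=1 e=1 j=1 c=0 a=0 g=0 b=0
  Δ1: clk:1→0
  (1Δ to stable)
t=6 Δ0: d=0 k=1 m=0 f=0 clk=0 h=1 e=1 j=1 c=0 a=0 g=0 b=0
  Δ1: clk:0→1
  Δ2: j:1→0
  Δ3: f:0→1, b:0→1
  (3Δ to stable)
t=7 Δ0: d=0 k=1 m=0 f=1 clk=1 h=1 e=1 j=0 c=0 a=0 g=0 b=1
  Δ1: clk:1→0
  (1Δ to stable)
t=8 Δ0: d=0 k=1 m=0 f=1 clk=0 h=1 e=1 j=0 c=0 a=0 g=0 b=1
  Δ1: clk:0→1
  Δ2: j:0→1
  Δ3: f:1→0, b:1→0
  (3Δ to stable)

0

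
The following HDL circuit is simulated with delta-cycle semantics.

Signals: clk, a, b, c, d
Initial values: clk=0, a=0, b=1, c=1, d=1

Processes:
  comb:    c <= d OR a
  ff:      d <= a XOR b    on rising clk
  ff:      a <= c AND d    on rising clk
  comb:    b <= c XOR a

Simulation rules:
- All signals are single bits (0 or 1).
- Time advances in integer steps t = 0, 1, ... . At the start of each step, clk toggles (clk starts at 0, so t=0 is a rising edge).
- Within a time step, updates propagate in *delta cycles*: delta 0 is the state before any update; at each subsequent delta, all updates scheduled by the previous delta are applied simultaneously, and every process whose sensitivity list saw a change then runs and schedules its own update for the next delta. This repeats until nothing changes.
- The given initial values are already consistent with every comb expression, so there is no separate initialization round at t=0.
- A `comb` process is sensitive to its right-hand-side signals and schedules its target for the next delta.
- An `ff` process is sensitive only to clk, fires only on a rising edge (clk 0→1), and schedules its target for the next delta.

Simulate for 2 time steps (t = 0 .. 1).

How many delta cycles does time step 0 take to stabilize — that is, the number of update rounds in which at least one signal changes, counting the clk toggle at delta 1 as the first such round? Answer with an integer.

3

t0.Δ0 clk=0 b=1 a=0 d=1 c=1
t0.Δ1 clk=1 b=1 a=0 d=1 c=1
t0.Δ2 clk=1 b=1 a=1 d=1 c=1
t0.Δ3 clk=1 b=0 a=1 d=1 c=1
t1.Δ0 clk=1 b=0 a=1 d=1 c=1
t1.Δ1 clk=0 b=0 a=1 d=1 c=1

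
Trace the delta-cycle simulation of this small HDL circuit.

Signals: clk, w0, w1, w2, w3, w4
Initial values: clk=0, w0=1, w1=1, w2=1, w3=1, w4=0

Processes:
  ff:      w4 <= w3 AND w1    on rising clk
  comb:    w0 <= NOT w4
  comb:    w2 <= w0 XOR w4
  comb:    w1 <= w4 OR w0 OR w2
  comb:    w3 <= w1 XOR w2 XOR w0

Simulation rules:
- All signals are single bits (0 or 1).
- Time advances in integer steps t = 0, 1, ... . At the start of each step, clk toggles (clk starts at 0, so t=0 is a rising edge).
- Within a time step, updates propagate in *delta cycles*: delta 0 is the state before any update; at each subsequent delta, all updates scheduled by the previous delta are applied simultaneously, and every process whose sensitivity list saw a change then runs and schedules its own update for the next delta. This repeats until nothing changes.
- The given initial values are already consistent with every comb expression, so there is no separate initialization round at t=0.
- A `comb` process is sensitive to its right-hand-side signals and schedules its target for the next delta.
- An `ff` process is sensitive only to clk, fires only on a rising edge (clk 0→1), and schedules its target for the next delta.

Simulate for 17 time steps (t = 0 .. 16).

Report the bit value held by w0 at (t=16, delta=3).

0

t=0 Δ0: clk=0 w1=1 w2=1 w3=1 w0=1 w4=0
  Δ1: clk:0→1
  Δ2: w4:0→1
  Δ3: w2:1→0, w0:1→0
  Δ4: w2:0→1
  Δ5: w3:1→0
  (5Δ to stable)
t=1 Δ0: clk=1 w1=1 w2=1 w3=0 w0=0 w4=1
  Δ1: clk:1→0
  (1Δ to stable)
t=2 Δ0: clk=0 w1=1 w2=1 w3=0 w0=0 w4=1
  Δ1: clk:0→1
  Δ2: w4:1→0
  Δ3: w2:1→0, w0:0→1
  Δ4: w2:0→1
  Δ5: w3:0→1
  (5Δ to stable)
t=3 Δ0: clk=1 w1=1 w2=1 w3=1 w0=1 w4=0
  Δ1: clk:1→0
  (1Δ to stable)
t=4 Δ0: clk=0 w1=1 w2=1 w3=1 w0=1 w4=0
  Δ1: clk:0→1
  Δ2: w4:0→1
  Δ3: w2:1→0, w0:1→0
  Δ4: w2:0→1
  Δ5: w3:1→0
  (5Δ to stable)
t=5 Δ0: clk=1 w1=1 w2=1 w3=0 w0=0 w4=1
  Δ1: clk:1→0
  (1Δ to stable)
t=6 Δ0: clk=0 w1=1 w2=1 w3=0 w0=0 w4=1
  Δ1: clk:0→1
  Δ2: w4:1→0
  Δ3: w2:1→0, w0:0→1
  Δ4: w2:0→1
  Δ5: w3:0→1
  (5Δ to stable)
t=7 Δ0: clk=1 w1=1 w2=1 w3=1 w0=1 w4=0
  Δ1: clk:1→0
  (1Δ to stable)
t=8 Δ0: clk=0 w1=1 w2=1 w3=1 w0=1 w4=0
  Δ1: clk:0→1
  Δ2: w4:0→1
  Δ3: w2:1→0, w0:1→0
  Δ4: w2:0→1
  Δ5: w3:1→0
  (5Δ to stable)
t=9 Δ0: clk=1 w1=1 w2=1 w3=0 w0=0 w4=1
  Δ1: clk:1→0
  (1Δ to stable)
t=10 Δ0: clk=0 w1=1 w2=1 w3=0 w0=0 w4=1
  Δ1: clk:0→1
  Δ2: w4:1→0
  Δ3: w2:1→0, w0:0→1
  Δ4: w2:0→1
  Δ5: w3:0→1
  (5Δ to stable)
t=11 Δ0: clk=1 w1=1 w2=1 w3=1 w0=1 w4=0
  Δ1: clk:1→0
  (1Δ to stable)
t=12 Δ0: clk=0 w1=1 w2=1 w3=1 w0=1 w4=0
  Δ1: clk:0→1
  Δ2: w4:0→1
  Δ3: w2:1→0, w0:1→0
  Δ4: w2:0→1
  Δ5: w3:1→0
  (5Δ to stable)
t=13 Δ0: clk=1 w1=1 w2=1 w3=0 w0=0 w4=1
  Δ1: clk:1→0
  (1Δ to stable)
t=14 Δ0: clk=0 w1=1 w2=1 w3=0 w0=0 w4=1
  Δ1: clk:0→1
  Δ2: w4:1→0
  Δ3: w2:1→0, w0:0→1
  Δ4: w2:0→1
  Δ5: w3:0→1
  (5Δ to stable)
t=15 Δ0: clk=1 w1=1 w2=1 w3=1 w0=1 w4=0
  Δ1: clk:1→0
  (1Δ to stable)
t=16 Δ0: clk=0 w1=1 w2=1 w3=1 w0=1 w4=0
  Δ1: clk:0→1
  Δ2: w4:0→1
  Δ3: w2:1→0, w0:1→0
  Δ4: w2:0→1
  Δ5: w3:1→0
  (5Δ to stable)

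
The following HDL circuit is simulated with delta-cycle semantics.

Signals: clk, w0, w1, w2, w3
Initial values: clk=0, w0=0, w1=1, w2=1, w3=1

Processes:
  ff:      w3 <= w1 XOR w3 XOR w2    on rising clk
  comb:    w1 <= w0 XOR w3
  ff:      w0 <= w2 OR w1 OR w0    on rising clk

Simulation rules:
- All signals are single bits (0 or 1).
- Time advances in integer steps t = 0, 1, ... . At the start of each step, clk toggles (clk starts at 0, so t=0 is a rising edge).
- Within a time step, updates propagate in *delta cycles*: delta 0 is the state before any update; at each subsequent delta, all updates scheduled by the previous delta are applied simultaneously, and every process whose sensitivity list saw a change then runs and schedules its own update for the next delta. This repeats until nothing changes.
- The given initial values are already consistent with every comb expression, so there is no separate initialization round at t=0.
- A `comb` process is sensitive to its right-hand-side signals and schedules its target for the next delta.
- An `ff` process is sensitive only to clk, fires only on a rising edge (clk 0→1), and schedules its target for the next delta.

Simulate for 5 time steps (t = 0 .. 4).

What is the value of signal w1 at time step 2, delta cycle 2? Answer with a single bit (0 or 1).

t0.Δ0 clk=0 w3=1 w2=1 w1=1 w0=0
t0.Δ1 clk=1 w3=1 w2=1 w1=1 w0=0
t0.Δ2 clk=1 w3=1 w2=1 w1=1 w0=1
t0.Δ3 clk=1 w3=1 w2=1 w1=0 w0=1
t1.Δ0 clk=1 w3=1 w2=1 w1=0 w0=1
t1.Δ1 clk=0 w3=1 w2=1 w1=0 w0=1
t2.Δ0 clk=0 w3=1 w2=1 w1=0 w0=1
t2.Δ1 clk=1 w3=1 w2=1 w1=0 w0=1
t2.Δ2 clk=1 w3=0 w2=1 w1=0 w0=1
t2.Δ3 clk=1 w3=0 w2=1 w1=1 w0=1
t3.Δ0 clk=1 w3=0 w2=1 w1=1 w0=1
t3.Δ1 clk=0 w3=0 w2=1 w1=1 w0=1
t4.Δ0 clk=0 w3=0 w2=1 w1=1 w0=1
t4.Δ1 clk=1 w3=0 w2=1 w1=1 w0=1

0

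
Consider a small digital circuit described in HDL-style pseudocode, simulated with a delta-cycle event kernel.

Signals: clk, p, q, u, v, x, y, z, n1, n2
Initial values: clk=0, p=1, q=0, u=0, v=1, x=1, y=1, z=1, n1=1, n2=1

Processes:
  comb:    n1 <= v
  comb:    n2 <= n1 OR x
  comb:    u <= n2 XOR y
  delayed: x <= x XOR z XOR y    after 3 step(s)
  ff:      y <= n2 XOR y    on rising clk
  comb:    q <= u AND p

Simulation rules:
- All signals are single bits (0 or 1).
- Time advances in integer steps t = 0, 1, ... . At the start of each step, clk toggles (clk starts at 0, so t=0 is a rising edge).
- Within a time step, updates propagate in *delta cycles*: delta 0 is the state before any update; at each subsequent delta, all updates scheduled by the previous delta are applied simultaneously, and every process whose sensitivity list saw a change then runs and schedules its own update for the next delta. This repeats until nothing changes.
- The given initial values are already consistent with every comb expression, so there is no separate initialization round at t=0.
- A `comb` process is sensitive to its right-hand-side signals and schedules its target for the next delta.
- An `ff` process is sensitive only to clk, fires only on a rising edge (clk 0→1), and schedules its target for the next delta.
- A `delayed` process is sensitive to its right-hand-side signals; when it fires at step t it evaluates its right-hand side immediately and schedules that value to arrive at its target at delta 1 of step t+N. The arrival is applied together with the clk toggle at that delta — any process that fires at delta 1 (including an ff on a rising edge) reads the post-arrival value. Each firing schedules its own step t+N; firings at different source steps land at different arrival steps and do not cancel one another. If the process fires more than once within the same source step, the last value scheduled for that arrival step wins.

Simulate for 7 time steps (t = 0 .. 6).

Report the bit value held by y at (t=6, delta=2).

[bits: z,n1,y,p,n2,clk,u,q,x,v]
t=0: Δ0=1111100011 Δ1=1111110011 Δ2=1101110011 Δ3=1101111011 Δ4=1101111111 | 4Δ
t=1: Δ0=1101111111 Δ1=1101101111 | 1Δ
t=2: Δ0=1101101111 Δ1=1101111111 Δ2=1111111111 Δ3=1111110111 Δ4=1111110011 | 4Δ
t=3: Δ0=1111110011 Δ1=1111100001 | 1Δ
t=4: Δ0=1111100001 Δ1=1111110001 Δ2=1101110001 Δ3=1101111001 Δ4=1101111101 | 4Δ
t=5: Δ0=1101111101 Δ1=1101101111 | 1Δ
t=6: Δ0=1101101111 Δ1=1101111101 Δ2=1111111101 Δ3=1111110101 Δ4=1111110001 | 4Δ

1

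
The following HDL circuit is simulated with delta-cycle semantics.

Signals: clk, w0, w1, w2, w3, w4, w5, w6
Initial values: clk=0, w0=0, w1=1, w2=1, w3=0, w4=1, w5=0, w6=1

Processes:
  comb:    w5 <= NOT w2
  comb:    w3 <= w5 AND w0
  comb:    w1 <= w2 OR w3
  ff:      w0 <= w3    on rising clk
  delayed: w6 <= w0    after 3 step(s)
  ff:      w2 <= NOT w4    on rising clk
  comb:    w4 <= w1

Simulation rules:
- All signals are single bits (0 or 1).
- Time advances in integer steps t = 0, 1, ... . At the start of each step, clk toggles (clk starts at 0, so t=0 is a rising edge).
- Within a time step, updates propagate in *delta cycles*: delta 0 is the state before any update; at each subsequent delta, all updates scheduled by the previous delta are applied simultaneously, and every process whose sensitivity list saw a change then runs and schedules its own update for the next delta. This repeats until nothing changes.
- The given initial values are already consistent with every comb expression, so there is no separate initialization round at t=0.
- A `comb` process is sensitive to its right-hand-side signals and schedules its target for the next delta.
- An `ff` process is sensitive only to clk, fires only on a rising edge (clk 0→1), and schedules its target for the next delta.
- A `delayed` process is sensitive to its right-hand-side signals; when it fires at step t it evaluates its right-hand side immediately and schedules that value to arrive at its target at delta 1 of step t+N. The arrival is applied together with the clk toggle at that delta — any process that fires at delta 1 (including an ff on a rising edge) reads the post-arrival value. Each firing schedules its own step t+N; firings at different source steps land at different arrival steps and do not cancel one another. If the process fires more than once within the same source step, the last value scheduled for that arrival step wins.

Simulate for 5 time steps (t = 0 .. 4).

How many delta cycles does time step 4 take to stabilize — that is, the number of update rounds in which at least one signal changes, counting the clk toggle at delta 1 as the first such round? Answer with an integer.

t=0 Δ0: w2=1 clk=0 w0=0 w4=1 w3=0 w5=0 w6=1 w1=1
  Δ1: clk:0→1
  Δ2: w2:1→0
  Δ3: w5:0→1, w1:1→0
  Δ4: w4:1→0
  (4Δ to stable)
t=1 Δ0: w2=0 clk=1 w0=0 w4=0 w3=0 w5=1 w6=1 w1=0
  Δ1: clk:1→0
  (1Δ to stable)
t=2 Δ0: w2=0 clk=0 w0=0 w4=0 w3=0 w5=1 w6=1 w1=0
  Δ1: clk:0→1
  Δ2: w2:0→1
  Δ3: w5:1→0, w1:0→1
  Δ4: w4:0→1
  (4Δ to stable)
t=3 Δ0: w2=1 clk=1 w0=0 w4=1 w3=0 w5=0 w6=1 w1=1
  Δ1: clk:1→0
  (1Δ to stable)
t=4 Δ0: w2=1 clk=0 w0=0 w4=1 w3=0 w5=0 w6=1 w1=1
  Δ1: clk:0→1
  Δ2: w2:1→0
  Δ3: w5:0→1, w1:1→0
  Δ4: w4:1→0
  (4Δ to stable)

4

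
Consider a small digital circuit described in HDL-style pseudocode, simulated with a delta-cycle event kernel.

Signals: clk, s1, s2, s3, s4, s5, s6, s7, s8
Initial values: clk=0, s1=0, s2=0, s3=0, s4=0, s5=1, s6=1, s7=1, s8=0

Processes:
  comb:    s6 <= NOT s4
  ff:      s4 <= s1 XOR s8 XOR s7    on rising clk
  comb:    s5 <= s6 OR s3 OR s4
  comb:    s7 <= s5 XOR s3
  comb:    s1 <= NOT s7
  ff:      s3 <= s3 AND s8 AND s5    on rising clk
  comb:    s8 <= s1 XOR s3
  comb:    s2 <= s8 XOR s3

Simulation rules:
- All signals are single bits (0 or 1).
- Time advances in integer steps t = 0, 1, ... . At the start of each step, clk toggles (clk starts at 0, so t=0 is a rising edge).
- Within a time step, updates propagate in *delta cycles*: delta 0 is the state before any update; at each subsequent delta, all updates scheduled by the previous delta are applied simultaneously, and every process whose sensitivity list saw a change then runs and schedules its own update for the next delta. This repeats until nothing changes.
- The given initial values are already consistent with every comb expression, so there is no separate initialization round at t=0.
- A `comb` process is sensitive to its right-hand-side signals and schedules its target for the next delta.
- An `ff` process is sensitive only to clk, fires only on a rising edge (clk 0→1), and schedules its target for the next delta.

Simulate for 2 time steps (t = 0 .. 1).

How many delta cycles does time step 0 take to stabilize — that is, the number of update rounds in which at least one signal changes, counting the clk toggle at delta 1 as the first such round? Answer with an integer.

3

t=0 Δ0: s1=0 s8=0 s2=0 s3=0 s7=1 clk=0 s6=1 s5=1 s4=0
  Δ1: clk:0→1
  Δ2: s4:0→1
  Δ3: s6:1→0
  (3Δ to stable)
t=1 Δ0: s1=0 s8=0 s2=0 s3=0 s7=1 clk=1 s6=0 s5=1 s4=1
  Δ1: clk:1→0
  (1Δ to stable)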